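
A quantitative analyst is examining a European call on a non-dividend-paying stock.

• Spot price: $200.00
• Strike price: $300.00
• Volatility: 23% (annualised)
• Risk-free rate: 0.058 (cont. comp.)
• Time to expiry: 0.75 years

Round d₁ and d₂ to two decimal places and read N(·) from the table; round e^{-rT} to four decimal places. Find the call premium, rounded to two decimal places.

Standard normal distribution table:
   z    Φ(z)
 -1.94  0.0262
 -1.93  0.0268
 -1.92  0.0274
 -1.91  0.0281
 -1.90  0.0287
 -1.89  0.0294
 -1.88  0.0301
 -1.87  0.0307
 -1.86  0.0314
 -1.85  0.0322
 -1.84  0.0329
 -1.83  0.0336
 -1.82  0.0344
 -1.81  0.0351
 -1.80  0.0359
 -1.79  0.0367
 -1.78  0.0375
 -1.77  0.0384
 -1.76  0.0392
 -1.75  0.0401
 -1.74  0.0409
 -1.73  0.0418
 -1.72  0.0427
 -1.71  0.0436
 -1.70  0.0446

σ√T = 0.23·√0.75 = 0.1992
d₁ = [ln(200/300) + (0.058 + ½·0.23²)·0.75] / (σ√T) = (-0.4055 + 0.0633) / 0.1992 = -1.7176 → -1.72
d₂ = -1.7176 − 0.1992 = -1.9168 → -1.92
e^(−rT) = e^(−0.058·0.75) = 0.9574
N(d₁) = N(-1.72) = 0.0427;  N(d₂) = N(-1.92) = 0.0274
C = 200·0.0427 − 300·0.9574·0.0274 = 8.5400 − 7.8698 = 0.6702

$0.67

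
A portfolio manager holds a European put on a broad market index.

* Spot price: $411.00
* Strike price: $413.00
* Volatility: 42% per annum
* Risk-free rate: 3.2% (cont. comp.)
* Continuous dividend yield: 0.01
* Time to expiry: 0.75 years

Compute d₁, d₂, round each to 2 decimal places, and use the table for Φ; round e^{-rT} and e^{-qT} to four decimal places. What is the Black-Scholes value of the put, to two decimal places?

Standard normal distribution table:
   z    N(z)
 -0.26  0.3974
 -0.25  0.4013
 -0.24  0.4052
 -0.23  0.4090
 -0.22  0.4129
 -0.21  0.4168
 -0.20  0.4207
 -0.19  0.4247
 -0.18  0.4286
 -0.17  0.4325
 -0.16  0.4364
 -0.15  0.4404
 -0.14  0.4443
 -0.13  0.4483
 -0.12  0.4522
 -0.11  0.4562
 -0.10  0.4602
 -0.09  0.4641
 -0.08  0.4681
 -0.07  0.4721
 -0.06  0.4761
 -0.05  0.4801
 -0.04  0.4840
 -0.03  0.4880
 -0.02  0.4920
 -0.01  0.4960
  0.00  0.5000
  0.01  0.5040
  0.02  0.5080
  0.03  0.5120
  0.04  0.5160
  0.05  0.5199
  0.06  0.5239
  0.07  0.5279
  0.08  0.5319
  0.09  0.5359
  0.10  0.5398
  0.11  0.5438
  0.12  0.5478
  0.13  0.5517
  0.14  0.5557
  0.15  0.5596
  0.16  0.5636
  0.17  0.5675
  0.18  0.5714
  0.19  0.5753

$55.62

σ√T = 0.42 × 0.8660 = 0.3637
d₁ = [ln(411/413) + (0.032 − 0.01 + ½·0.42²)·0.75] / (σ√T) = (-0.0049 + 0.0827) / 0.3637 = 0.2139 → 0.21
d₂ = 0.2139 − 0.3637 = -0.1498 → -0.15
exp(−qT) = exp(−0.01·0.75) = 0.9925;  exp(−rT) = exp(−0.032·0.75) = 0.9763
P = 413·0.9763·N(0.15) − 411·0.9925·N(-0.21) = 413·0.9763·0.5596 − 411·0.9925·0.4168 = 225.6374 − 170.0200 = 55.6174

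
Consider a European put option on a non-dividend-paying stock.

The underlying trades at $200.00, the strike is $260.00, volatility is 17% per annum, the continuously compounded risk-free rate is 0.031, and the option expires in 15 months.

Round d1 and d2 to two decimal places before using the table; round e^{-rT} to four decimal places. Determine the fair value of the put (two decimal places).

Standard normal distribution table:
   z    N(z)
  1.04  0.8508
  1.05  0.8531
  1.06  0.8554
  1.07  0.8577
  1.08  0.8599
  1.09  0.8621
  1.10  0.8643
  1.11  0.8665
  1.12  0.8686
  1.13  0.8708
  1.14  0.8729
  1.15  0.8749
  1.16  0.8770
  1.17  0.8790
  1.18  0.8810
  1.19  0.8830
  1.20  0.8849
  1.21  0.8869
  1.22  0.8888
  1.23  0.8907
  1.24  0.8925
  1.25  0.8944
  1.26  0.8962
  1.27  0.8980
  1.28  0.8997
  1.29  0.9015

$52.63

σ√T = 0.17·√1.25 = 0.1901
d₁ = [ln(200/260) + (0.031 + 0.17²/2)·1.25] / 0.1901 = [-0.2624 + 0.0568] / 0.1901 = -1.0815 ≈ -1.08
d₂ = d₁ − σ√T = -1.0815 − 0.1901 = -1.2715 ≈ -1.27
exp(−rT) = exp(−0.031·1.25) = 0.9620
N(−d₂) = N(1.27) = 0.8980;  N(−d₁) = N(1.08) = 0.8599
P = 260·0.9620·0.8980 − 200·0.8599 = 224.6078 − 171.9800 = 52.6278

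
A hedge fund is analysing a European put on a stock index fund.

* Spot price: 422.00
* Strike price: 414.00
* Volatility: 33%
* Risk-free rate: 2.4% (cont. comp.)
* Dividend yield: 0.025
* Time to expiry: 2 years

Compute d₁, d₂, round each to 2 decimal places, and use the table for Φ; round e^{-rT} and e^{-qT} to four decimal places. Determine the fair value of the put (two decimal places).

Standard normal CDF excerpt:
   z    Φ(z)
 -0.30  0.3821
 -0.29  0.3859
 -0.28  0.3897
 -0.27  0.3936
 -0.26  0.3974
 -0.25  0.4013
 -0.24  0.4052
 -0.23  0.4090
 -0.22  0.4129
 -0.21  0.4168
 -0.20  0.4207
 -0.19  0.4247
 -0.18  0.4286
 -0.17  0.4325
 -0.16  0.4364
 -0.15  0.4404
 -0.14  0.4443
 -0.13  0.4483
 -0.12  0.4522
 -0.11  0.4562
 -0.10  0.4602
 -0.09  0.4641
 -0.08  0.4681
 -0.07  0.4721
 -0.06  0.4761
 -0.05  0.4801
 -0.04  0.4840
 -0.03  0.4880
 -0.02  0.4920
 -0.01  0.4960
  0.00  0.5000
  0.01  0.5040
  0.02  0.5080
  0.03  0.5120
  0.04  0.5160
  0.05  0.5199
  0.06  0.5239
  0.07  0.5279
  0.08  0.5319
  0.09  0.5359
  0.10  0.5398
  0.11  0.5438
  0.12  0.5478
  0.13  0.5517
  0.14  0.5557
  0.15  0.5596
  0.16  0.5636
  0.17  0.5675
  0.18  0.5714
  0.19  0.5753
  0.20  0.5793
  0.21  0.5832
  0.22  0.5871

σ√T = 0.33·√2 = 0.4667
d₁ = [ln(422/414) + (0.024 − 0.025 + 0.33²/2)·2] / 0.4667 = [0.0191 + 0.1069] / 0.4667 = 0.2701 ⇒ 0.27
d₂ = d₁ − σ√T = 0.2701 − 0.4667 = -0.1966 ⇒ -0.20
e^(−qT) = e^(−0.025·2) = 0.9512;  e^(−rT) = e^(−0.024·2) = 0.9531
P = 414·0.9531·N(0.20) − 422·0.9512·N(-0.27) = 414·0.9531·0.5793 − 422·0.9512·0.3936 = 228.5822 − 157.9936 = 70.5886

70.59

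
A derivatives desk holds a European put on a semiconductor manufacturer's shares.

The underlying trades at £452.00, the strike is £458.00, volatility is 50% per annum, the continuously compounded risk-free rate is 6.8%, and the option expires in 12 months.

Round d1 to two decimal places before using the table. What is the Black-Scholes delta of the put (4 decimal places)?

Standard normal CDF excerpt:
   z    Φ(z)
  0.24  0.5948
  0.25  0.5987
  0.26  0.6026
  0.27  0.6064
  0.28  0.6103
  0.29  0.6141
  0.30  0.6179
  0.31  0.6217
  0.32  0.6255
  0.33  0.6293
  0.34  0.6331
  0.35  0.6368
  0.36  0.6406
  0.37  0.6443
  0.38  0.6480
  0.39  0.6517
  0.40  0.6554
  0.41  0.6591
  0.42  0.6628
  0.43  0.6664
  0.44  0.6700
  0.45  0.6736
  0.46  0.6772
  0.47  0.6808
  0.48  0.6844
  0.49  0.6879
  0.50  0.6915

-0.3594

σ√T = 0.5 × 1.0000 = 0.5000
d₁ = [ln(452/458) + (0.068 + ½·0.5²)·1] / (σ√T) = (-0.0132 + 0.1930) / 0.5000 = 0.3596 ⇒ 0.36
N(d₁) = N(0.36) = 0.6406
Δ_put = N(d₁) − 1 = 0.6406 − 1 = -0.3594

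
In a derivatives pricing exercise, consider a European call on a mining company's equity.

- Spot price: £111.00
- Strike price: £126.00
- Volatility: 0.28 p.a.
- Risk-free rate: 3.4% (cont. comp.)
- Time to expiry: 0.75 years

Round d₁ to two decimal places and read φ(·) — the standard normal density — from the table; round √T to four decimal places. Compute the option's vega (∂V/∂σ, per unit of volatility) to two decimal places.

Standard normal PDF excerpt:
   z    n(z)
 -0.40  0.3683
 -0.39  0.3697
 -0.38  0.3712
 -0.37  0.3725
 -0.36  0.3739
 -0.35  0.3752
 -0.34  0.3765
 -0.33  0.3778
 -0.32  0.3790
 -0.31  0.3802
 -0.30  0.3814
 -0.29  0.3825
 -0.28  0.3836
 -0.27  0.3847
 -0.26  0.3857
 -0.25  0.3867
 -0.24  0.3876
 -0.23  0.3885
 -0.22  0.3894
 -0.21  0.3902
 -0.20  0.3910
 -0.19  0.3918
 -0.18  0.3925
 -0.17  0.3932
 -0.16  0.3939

σ√T = 0.28 × 0.8660 = 0.2425
d₁ = [ln(111/126) + (0.034 + 0.28²/2)·0.75] / 0.2425 = [-0.1268 + 0.0549] / 0.2425 = -0.2963 which rounds to -0.30
√T = √0.75 = 0.8660
φ(d₁) = φ(-0.30) = 0.3814
vega = S·φ(d₁)·√T = 111·0.3814·0.8660 = 36.6625
(Call and put vega coincide under Black-Scholes.)

36.66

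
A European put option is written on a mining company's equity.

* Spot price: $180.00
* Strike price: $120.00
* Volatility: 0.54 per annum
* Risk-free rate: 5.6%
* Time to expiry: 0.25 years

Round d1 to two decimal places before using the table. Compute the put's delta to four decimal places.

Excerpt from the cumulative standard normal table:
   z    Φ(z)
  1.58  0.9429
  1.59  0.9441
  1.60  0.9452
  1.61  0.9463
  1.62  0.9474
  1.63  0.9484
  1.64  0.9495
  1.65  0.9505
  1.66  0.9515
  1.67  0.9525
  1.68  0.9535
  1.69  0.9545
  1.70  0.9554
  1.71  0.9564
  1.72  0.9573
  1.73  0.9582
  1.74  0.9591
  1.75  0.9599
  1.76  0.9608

T = 0.25;  σ√T = 0.2700
d₁ = [ln(180/120) + (0.056 + 0.54²/2)·0.25] / 0.2700 = [0.4055 + 0.0505] / 0.2700 = 1.6886 which rounds to 1.69
N(d₁) = N(1.69) = 0.9545
Δ_put = N(d₁) − 1 = 0.9545 − 1 = -0.0455

-0.0455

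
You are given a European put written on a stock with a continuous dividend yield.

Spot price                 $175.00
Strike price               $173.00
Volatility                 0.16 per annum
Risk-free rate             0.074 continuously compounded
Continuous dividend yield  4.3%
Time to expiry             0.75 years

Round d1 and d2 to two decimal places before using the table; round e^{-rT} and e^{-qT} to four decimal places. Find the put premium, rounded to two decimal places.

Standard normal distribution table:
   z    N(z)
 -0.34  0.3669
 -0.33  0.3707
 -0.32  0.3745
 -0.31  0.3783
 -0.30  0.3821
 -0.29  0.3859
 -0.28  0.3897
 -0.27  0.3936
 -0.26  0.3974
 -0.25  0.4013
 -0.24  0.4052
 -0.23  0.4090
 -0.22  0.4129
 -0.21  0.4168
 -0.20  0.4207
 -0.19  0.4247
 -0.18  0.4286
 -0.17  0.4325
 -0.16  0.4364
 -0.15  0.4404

σ√T = 0.16 × 0.8660 = 0.1386
d₁ = [ln(175/173) + (0.074 − 0.043 + 0.16²/2)·0.75] / 0.1386 = [0.0115 + 0.0328] / 0.1386 = 0.3200 → 0.32
d₂ = d₁ − σ√T = 0.3200 − 0.1386 = 0.1815 → 0.18
e^(−qT) = e^(−0.043·0.75) = 0.9683;  e^(−rT) = e^(−0.074·0.75) = 0.9460
P = 173·0.9460·N(-0.18) − 175·0.9683·N(-0.32) = 173·0.9460·0.4286 − 175·0.9683·0.3745 = 70.1438 − 63.4600 = 6.6839

$6.68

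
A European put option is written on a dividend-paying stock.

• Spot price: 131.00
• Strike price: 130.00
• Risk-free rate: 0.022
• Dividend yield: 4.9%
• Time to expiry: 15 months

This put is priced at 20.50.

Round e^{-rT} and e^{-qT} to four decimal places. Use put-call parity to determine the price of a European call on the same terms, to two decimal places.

exp(−qT) = exp(−0.049·1.25) = 0.9406;  exp(−rT) = exp(−0.022·1.25) = 0.9729
Put-call parity: C − P = S·e^(−qT) − K·e^(−rT) = 131·0.9406 − 130·0.9729 = 123.2186 − 126.4770 = -3.2584
C = P + (C − P) = 20.50 + (-3.2584) = 17.2416

17.24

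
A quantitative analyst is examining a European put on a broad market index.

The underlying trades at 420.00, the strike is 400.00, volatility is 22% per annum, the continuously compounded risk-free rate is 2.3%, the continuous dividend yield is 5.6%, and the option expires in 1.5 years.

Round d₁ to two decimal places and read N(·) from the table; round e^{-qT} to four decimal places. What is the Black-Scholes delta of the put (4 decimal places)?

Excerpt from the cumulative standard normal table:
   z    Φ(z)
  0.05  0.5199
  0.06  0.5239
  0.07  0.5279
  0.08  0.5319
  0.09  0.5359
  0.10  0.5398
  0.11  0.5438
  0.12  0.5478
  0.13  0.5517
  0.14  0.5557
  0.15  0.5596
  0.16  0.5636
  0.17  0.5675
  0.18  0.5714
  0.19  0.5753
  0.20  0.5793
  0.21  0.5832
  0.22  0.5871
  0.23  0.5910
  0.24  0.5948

σ√T = 0.22·√1.5 = 0.2694
d₁ = [ln(420/400) + (0.023 − 0.056 + 0.22²/2)·1.5] / 0.2694 = [0.0488 − 0.0132] / 0.2694 = 0.1321 → 0.13
N(d₁) = N(0.13) = 0.5517
Δ_put = e^(−qT)·(N(d₁) − 1) = 0.9194·(0.5517 − 1) = -0.4122

-0.4122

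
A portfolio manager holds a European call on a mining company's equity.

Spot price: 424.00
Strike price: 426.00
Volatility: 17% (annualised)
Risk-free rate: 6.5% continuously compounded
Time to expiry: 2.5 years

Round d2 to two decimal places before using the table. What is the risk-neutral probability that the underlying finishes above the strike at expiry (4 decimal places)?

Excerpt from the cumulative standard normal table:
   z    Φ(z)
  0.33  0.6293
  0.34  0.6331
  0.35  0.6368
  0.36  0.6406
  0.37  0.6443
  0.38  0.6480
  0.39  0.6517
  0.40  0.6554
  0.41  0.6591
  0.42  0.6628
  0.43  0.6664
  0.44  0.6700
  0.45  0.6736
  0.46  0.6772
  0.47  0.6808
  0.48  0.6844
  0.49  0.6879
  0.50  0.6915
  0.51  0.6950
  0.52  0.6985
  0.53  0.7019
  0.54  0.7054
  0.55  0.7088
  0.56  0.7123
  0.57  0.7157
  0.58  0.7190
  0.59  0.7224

0.6736

T = 2.5;  σ√T = 0.2688
d₁ = [ln(424/426) + (0.065 + 0.17²/2)·2.5] / 0.2688 = [-0.0047 + 0.1986] / 0.2688 = 0.7214 → 0.72
d₂ = d₁ − σ√T = 0.7214 − 0.2688 = 0.4526 → 0.45
Risk-neutral Pr[S_T > K] = N(d₂) = N(0.45) = 0.6736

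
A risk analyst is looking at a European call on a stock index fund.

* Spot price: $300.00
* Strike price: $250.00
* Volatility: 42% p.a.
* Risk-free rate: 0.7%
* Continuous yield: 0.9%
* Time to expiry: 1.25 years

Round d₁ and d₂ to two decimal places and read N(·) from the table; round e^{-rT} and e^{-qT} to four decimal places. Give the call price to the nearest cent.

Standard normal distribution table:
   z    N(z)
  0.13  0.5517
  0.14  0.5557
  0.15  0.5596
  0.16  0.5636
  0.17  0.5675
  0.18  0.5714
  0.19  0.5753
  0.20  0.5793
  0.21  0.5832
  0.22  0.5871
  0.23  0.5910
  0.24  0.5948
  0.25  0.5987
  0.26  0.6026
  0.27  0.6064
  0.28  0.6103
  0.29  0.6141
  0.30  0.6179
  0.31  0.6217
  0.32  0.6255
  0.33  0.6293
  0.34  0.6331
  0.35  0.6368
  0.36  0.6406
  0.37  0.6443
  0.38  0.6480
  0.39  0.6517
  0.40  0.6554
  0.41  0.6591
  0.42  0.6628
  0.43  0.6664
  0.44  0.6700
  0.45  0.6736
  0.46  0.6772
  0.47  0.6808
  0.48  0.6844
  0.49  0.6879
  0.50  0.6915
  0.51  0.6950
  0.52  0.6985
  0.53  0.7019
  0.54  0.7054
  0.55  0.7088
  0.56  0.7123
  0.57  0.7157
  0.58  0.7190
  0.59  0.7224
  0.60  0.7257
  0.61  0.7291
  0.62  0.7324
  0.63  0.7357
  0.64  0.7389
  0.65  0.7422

$78.58

σ√T = 0.42 × 1.1180 = 0.4696
d₁ = [ln(300/250) + (0.007 − 0.009 + 0.42²/2)·1.25] / 0.4696 = [0.1823 + 0.1077] / 0.4696 = 0.6177 ⇒ 0.62
d₂ = d₁ − σ√T = 0.6177 − 0.4696 = 0.1482 ⇒ 0.15
e^(−qT) = e^(−0.009·1.25) = 0.9888;  e^(−rT) = e^(−0.007·1.25) = 0.9913
C = 300·0.9888·N(0.62) − 250·0.9913·N(0.15) = 300·0.9888·0.7324 − 250·0.9913·0.5596 = 217.2591 − 138.6829 = 78.5763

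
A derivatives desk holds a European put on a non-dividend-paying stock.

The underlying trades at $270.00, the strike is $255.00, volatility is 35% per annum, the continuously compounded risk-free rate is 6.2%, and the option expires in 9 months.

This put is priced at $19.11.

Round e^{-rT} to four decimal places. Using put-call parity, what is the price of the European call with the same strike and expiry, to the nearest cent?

$45.69

exp(−rT) = exp(−0.062·0.75) = 0.9546
Put-call parity: C − P = S − K·e^(−rT) = 270 − 255·0.9546 = 270 − 243.4230 = 26.5770
C = P + (C − P) = 19.11 + (26.5770) = 45.6870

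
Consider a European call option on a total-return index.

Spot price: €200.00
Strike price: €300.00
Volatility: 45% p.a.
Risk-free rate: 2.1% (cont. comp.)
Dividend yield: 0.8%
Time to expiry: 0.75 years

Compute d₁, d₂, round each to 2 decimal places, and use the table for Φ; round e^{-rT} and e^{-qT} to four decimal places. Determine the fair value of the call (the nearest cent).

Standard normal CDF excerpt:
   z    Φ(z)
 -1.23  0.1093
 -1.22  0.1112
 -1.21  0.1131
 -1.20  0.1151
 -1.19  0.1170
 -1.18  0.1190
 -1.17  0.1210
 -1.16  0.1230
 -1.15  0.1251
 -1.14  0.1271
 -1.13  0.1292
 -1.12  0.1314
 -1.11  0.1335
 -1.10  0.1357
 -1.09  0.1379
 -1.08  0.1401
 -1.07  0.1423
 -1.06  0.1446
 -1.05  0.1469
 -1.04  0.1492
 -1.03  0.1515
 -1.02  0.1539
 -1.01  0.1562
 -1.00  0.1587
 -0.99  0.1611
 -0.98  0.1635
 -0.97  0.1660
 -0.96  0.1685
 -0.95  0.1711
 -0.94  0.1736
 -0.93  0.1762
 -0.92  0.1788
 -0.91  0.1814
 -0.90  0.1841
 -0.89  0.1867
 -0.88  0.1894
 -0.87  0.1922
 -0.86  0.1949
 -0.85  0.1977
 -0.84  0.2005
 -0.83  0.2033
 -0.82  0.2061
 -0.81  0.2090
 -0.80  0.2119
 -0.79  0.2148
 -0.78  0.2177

σ√T = 0.45 × 0.8660 = 0.3897
d₁ = [ln(200/300) + (0.021 − 0.008 + ½·0.45²)·0.75] / (σ√T) = (-0.4055 + 0.0857) / 0.3897 = -0.8205 ⇒ -0.82
d₂ = -0.8205 − 0.3897 = -1.2103 ⇒ -1.21
e^(−qT) = e^(−0.008·0.75) = 0.9940;  e^(−rT) = e^(−0.021·0.75) = 0.9844
C = 200·0.9940·N(-0.82) − 300·0.9844·N(-1.21) = 200·0.9940·0.2061 − 300·0.9844·0.1131 = 40.9727 − 33.4007 = 7.5720

€7.57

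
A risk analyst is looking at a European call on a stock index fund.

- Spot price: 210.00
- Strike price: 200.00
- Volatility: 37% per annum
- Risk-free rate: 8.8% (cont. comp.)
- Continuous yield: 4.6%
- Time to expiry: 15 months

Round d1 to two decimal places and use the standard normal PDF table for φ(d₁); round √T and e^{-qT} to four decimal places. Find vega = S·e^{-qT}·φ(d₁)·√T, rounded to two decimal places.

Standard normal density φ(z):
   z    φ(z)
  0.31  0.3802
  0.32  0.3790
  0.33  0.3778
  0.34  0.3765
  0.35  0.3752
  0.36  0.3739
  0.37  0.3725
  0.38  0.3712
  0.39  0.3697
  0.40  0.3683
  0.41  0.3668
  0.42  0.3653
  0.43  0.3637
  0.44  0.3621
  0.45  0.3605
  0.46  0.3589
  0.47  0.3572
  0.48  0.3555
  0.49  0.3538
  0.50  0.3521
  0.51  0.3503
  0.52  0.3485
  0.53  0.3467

79.91

T = 1.25;  σ√T = 0.4137
ln(S/K) + (r − q + σ²/2)T = ln(210/200) + (0.088 − 0.046 + 0.37²/2)·1.25 = 0.0488 + 0.1381 = 0.1869
d₁ = 0.1869 / 0.4137 = 0.4517 which rounds to 0.45
√T = √1.25 = 1.1180
φ(d₁) = φ(0.45) = 0.3605
e^(−qT) = e^(−0.046·1.25) = 0.9441
vega = S·e^(−qT)·φ(d₁)·√T = 210·0.9441·0.3605·1.1180 = 79.9069
(Vega is the same for a European call and put with the same parameters.)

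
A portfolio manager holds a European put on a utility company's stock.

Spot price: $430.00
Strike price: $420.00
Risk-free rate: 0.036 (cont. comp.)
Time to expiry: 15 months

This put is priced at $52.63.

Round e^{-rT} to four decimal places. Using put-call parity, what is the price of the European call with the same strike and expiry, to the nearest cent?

$81.11

exp(−rT) = exp(−0.036·1.25) = 0.9560
Put-call parity: C − P = S − K·e^(−rT) = 430 − 420·0.9560 = 430 − 401.5200 = 28.4800
C = P + (C − P) = 52.63 + (28.4800) = 81.1100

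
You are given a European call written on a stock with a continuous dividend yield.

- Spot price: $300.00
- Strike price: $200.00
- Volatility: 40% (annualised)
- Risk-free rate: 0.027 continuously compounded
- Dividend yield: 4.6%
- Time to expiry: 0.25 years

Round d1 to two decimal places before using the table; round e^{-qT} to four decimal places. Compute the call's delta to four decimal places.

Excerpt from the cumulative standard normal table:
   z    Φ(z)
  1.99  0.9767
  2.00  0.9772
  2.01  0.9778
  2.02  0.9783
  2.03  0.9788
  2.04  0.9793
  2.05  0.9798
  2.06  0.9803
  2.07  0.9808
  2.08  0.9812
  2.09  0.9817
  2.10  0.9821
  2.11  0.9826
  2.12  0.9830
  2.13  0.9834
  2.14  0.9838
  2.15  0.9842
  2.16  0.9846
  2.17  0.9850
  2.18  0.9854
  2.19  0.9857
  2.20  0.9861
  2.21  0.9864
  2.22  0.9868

T = 0.25;  σ√T = 0.2000
d₁ = [ln(300/200) + (0.027 − 0.046 + 0.4²/2)·0.25] / 0.2000 = [0.4055 + 0.0153] / 0.2000 = 2.1036 → 2.10
N(d₁) = N(2.10) = 0.9821
Δ_call = e^(−qT)·N(d₁) = 0.9886·0.9821 = 0.9709

0.9709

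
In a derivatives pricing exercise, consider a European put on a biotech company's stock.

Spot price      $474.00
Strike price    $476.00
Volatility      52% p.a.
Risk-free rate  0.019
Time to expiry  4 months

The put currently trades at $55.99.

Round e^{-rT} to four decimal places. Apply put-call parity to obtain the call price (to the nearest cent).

$56.99

e^(−rT) = e^(−0.019·0.3333) = 0.9937
Put-call parity: C − P = S − K·e^(−rT) = 474 − 476·0.9937 = 474 − 473.0012 = 0.9988
C = P + (C − P) = 55.99 + (0.9988) = 56.9888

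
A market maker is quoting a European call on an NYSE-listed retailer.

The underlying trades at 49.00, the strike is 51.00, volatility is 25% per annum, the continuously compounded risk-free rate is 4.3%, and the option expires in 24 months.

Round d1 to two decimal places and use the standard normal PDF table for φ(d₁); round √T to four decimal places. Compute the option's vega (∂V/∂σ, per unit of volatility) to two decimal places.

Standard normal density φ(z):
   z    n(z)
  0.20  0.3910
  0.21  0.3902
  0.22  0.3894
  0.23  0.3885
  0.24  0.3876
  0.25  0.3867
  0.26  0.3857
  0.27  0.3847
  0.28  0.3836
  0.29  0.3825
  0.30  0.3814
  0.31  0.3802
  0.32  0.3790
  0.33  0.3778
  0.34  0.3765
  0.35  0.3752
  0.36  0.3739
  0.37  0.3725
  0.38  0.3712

26.35

σ√T = 0.25·√2 = 0.3536
d₁ = [ln(49/51) + (0.043 + 0.25²/2)·2] / 0.3536 = [-0.0400 + 0.1485] / 0.3536 = 0.3069 → 0.31
√T = √2 = 1.4142
φ(d₁) = φ(0.31) = 0.3802
vega = S·φ(d₁)·√T = 49·0.3802·1.4142 = 26.3463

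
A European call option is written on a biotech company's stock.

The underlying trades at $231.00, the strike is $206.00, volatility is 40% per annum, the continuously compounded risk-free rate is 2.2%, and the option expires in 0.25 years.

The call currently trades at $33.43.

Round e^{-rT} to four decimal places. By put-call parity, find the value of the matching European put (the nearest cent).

$7.30

exp(−rT) = exp(−0.022·0.25) = 0.9945
Put-call parity: C − P = S − K·e^(−rT) = 231 − 206·0.9945 = 231 − 204.8670 = 26.1330
P = C − (C − P) = 33.43 − (26.1330) = 7.2970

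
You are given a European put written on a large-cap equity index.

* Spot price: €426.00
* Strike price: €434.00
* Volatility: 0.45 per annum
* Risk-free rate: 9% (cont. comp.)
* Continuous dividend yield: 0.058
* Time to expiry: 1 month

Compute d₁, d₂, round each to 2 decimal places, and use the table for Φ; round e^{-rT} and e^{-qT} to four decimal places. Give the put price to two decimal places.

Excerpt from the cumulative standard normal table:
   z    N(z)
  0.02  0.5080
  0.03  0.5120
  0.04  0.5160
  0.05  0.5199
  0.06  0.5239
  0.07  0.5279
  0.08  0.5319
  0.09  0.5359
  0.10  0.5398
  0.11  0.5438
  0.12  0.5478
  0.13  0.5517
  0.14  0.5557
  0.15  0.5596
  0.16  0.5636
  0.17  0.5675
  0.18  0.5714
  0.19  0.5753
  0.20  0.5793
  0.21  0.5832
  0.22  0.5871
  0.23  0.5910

€25.70

σ√T = 0.45 × 0.2887 = 0.1299
d₁ = [ln(426/434) + (0.09 − 0.058 + 0.45²/2)·0.08333] / 0.1299 = [-0.0186 + 0.0111] / 0.1299 = -0.0577 ≈ -0.06
d₂ = d₁ − σ√T = -0.0577 − 0.1299 = -0.1876 ≈ -0.19
exp(−qT) = exp(−0.058·0.08333) = 0.9952;  exp(−rT) = exp(−0.09·0.08333) = 0.9925
N(−d₂) = N(0.19) = 0.5753;  N(−d₁) = N(0.06) = 0.5239
P = 434·0.9925·0.5753 − 426·0.9952·0.5239 = 247.8076 − 222.1101 = 25.6975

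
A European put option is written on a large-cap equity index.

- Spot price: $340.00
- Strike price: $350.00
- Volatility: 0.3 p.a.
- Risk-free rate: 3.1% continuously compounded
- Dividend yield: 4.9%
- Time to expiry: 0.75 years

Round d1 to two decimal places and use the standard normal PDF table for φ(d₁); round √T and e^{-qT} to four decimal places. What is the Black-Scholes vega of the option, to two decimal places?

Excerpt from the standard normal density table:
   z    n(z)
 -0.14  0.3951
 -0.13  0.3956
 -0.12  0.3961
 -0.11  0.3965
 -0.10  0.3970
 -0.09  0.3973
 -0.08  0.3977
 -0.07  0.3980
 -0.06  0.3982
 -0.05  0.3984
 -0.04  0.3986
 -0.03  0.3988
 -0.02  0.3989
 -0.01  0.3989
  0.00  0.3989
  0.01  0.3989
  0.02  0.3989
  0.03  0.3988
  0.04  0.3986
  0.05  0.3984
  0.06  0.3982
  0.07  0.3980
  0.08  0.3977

113.18

T = 0.75;  σ√T = 0.2598
ln(S/K) + (r − q + σ²/2)T = ln(340/350) + (0.031 − 0.049 + 0.3²/2)·0.75 = -0.0290 + 0.0202 = -0.0087
d₁ = -0.0087 / 0.2598 = -0.0336 ≈ -0.03
√T = √0.75 = 0.8660
φ(d₁) = φ(-0.03) = 0.3988
exp(−qT) = exp(−0.049·0.75) = 0.9639
vega = S·exp(−qT)·φ(d₁)·√T = 340·0.9639·0.3988·0.8660 = 113.1837
(Vega is the same for a European call and put with the same parameters.)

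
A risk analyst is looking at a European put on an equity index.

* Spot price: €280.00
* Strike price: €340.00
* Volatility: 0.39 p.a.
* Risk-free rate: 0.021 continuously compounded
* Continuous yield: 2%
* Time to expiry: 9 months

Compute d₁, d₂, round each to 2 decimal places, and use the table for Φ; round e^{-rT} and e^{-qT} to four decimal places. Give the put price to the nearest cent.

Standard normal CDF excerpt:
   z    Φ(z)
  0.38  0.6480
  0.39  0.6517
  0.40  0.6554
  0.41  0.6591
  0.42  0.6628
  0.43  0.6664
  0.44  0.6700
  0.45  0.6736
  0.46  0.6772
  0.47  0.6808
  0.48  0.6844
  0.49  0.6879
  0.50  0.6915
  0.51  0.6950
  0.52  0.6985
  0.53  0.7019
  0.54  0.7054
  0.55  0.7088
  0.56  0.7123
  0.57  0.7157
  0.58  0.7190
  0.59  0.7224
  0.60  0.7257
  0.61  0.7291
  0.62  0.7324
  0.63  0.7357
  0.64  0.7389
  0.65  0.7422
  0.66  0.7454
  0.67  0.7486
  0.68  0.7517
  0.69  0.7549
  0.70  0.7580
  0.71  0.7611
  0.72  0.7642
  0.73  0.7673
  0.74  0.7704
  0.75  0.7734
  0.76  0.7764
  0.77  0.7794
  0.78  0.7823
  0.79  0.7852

σ√T = 0.39·√0.75 = 0.3377
ln(S/K) + (r − q + σ²/2)T = ln(280/340) + (0.021 − 0.02 + 0.39²/2)·0.75 = -0.1942 + 0.0578 = -0.1364
d₁ = -0.1364 / 0.3377 = -0.4038 ≈ -0.40
d₂ = d₁ − σ√T = -0.4038 − 0.3377 = -0.7415 ≈ -0.74
exp(−qT) = exp(−0.02·0.75) = 0.9851;  exp(−rT) = exp(−0.021·0.75) = 0.9844
N(−d₂) = N(0.74) = 0.7704;  N(−d₁) = N(0.40) = 0.6554
P = 340·0.9844·0.7704 − 280·0.9851·0.6554 = 257.8498 − 180.7777 = 77.0721

€77.07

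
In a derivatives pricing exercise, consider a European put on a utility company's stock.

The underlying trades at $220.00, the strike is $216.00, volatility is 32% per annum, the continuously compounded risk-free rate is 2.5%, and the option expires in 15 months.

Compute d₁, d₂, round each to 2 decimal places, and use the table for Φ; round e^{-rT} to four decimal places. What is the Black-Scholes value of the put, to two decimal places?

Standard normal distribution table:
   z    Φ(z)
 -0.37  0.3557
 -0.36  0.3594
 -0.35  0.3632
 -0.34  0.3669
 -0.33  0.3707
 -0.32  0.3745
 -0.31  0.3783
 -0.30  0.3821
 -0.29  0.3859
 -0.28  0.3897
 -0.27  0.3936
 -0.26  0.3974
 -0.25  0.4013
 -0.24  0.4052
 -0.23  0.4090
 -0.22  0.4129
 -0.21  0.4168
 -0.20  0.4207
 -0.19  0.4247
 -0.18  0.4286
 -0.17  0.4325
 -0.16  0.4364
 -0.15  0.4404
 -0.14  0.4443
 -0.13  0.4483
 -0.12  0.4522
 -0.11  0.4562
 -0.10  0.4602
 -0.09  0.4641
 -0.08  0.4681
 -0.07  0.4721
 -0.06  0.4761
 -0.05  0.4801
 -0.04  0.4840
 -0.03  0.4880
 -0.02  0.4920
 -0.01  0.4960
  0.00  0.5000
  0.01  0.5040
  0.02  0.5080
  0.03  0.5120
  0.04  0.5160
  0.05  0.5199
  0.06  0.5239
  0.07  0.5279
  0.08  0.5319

σ√T = 0.32·√1.25 = 0.3578
ln(S/K) + (r + σ²/2)T = ln(220/216) + (0.025 + 0.32²/2)·1.25 = 0.0183 + 0.0953 = 0.1136
d₁ = 0.1136 / 0.3578 = 0.3175 ≈ 0.32
d₂ = d₁ − σ√T = 0.3175 − 0.3578 = -0.0403 ≈ -0.04
exp(−rT) = exp(−0.025·1.25) = 0.9692
N(−d₂) = N(0.04) = 0.5160;  N(−d₁) = N(-0.32) = 0.3745
P = 216·0.9692·0.5160 − 220·0.3745 = 108.0232 − 82.3900 = 25.6332

$25.63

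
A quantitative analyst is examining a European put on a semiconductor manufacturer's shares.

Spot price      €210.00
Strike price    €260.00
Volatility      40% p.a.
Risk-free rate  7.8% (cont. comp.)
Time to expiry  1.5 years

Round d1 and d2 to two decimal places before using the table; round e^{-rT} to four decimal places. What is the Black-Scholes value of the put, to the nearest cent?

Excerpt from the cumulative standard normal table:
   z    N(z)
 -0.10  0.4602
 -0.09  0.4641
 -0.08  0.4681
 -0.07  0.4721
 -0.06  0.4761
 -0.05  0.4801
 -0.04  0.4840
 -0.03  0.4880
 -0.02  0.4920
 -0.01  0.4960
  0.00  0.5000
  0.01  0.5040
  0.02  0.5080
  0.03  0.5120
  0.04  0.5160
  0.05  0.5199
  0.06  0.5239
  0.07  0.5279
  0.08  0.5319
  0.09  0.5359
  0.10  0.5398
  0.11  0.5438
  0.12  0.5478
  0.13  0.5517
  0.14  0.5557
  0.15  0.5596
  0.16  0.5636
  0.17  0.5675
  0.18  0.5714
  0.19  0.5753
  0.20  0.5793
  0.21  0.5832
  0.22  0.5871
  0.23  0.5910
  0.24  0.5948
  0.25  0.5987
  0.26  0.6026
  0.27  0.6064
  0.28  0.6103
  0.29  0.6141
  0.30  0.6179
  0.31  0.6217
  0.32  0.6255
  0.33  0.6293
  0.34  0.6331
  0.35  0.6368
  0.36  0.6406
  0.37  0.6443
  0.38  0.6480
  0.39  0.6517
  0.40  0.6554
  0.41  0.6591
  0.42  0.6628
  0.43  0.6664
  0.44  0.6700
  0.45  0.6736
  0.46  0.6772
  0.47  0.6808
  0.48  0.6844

T = 1.5;  σ√T = 0.4899
d₁ = [ln(210/260) + (0.078 + ½·0.4²)·1.5] / (σ√T) = (-0.2136 + 0.2370) / 0.4899 = 0.0478 → 0.05
d₂ = 0.0478 − 0.4899 = -0.4421 → -0.44
e^(−rT) = e^(−0.078·1.5) = 0.8896
N(−d₂) = N(0.44) = 0.6700;  N(−d₁) = N(-0.05) = 0.4801
P = 260·0.8896·0.6700 − 210·0.4801 = 154.9683 − 100.8210 = 54.1473

€54.15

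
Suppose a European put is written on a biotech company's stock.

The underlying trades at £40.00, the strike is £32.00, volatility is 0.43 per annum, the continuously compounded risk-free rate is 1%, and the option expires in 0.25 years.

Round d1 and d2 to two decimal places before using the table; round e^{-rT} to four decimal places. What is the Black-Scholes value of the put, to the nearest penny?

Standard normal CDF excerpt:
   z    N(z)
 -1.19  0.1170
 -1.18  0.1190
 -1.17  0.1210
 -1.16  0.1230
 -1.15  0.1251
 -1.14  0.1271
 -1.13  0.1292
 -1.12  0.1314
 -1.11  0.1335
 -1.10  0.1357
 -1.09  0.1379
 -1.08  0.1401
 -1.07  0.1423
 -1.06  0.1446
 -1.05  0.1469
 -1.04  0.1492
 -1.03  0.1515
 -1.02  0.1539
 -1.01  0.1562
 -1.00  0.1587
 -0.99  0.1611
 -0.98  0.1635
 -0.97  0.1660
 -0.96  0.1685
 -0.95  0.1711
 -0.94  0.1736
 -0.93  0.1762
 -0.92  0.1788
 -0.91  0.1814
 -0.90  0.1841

σ√T = 0.43·√0.25 = 0.2150
d₁ = [ln(40/32) + (0.01 + 0.43²/2)·0.25] / 0.2150 = [0.2231 + 0.0256] / 0.2150 = 1.1570 ⇒ 1.16
d₂ = d₁ − σ√T = 1.1570 − 0.2150 = 0.9420 ⇒ 0.94
exp(−rT) = exp(−0.01·0.25) = 0.9975
N(−d₂) = N(-0.94) = 0.1736;  N(−d₁) = N(-1.16) = 0.1230
P = 32·0.9975·0.1736 − 40·0.1230 = 5.5413 − 4.9200 = 0.6213

£0.62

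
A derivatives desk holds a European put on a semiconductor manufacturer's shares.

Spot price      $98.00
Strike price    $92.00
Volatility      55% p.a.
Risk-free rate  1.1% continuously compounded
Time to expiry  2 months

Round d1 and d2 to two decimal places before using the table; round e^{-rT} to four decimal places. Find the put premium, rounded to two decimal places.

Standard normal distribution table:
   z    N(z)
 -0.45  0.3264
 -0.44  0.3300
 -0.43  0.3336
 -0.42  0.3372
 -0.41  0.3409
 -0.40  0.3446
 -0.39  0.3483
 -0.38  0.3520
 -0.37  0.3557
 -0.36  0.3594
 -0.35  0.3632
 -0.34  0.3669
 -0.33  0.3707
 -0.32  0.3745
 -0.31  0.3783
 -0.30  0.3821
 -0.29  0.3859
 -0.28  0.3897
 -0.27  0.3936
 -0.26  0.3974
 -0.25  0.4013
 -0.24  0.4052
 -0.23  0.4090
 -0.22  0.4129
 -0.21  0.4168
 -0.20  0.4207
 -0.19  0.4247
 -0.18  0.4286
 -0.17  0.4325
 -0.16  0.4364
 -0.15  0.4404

$5.59

σ√T = 0.55 × 0.4082 = 0.2245
d₁ = [ln(98/92) + (0.011 + 0.55²/2)·0.1667] / 0.2245 = [0.0632 + 0.0270] / 0.2245 = 0.4018 ≈ 0.40
d₂ = d₁ − σ√T = 0.4018 − 0.2245 = 0.1773 ≈ 0.18
e^(−rT) = e^(−0.011·0.1667) = 0.9982
N(−d₂) = N(-0.18) = 0.4286;  N(−d₁) = N(-0.40) = 0.3446
P = 92·0.9982·0.4286 − 98·0.3446 = 39.3602 − 33.7708 = 5.5894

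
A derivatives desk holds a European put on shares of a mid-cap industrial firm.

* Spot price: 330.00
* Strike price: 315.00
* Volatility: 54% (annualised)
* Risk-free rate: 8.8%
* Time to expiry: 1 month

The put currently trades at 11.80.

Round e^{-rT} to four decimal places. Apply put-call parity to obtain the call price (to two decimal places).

exp(−rT) = exp(−0.088·0.08333) = 0.9927
Put-call parity: C − P = S − K·e^(−rT) = 330 − 315·0.9927 = 330 − 312.7005 = 17.2995
C = P + (C − P) = 11.80 + (17.2995) = 29.0995

29.10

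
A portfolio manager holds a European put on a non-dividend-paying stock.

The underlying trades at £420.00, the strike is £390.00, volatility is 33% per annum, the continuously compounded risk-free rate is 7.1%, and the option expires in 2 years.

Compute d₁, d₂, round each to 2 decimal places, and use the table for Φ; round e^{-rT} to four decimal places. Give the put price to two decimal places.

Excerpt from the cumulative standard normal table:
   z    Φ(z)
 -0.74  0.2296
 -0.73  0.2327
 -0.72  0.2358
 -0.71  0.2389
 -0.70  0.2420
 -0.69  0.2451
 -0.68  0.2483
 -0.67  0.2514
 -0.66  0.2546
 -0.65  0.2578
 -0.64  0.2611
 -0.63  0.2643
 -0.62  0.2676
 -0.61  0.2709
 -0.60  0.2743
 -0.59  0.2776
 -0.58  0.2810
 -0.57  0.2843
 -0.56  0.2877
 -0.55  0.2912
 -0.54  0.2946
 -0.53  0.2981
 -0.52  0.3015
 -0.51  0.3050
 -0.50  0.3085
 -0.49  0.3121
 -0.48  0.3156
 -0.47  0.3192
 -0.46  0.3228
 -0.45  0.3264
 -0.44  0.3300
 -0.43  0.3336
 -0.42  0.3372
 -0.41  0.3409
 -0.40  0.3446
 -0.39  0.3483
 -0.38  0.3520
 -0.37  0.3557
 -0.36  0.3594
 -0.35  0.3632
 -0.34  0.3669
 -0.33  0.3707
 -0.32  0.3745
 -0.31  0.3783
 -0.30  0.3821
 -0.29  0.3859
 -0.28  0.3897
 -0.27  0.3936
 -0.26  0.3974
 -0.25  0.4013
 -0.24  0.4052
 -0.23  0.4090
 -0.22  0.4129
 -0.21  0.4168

£36.75

σ√T = 0.33·√2 = 0.4667
ln(S/K) + (r + σ²/2)T = ln(420/390) + (0.071 + 0.33²/2)·2 = 0.0741 + 0.2509 = 0.3250
d₁ = 0.3250 / 0.4667 = 0.6964 ⇒ 0.70
d₂ = d₁ − σ√T = 0.6964 − 0.4667 = 0.2297 ⇒ 0.23
exp(−rT) = exp(−0.071·2) = 0.8676
P = 390·0.8676·N(-0.23) − 420·N(-0.70) = 390·0.8676·0.4090 − 420·0.2420 = 138.3909 − 101.6400 = 36.7509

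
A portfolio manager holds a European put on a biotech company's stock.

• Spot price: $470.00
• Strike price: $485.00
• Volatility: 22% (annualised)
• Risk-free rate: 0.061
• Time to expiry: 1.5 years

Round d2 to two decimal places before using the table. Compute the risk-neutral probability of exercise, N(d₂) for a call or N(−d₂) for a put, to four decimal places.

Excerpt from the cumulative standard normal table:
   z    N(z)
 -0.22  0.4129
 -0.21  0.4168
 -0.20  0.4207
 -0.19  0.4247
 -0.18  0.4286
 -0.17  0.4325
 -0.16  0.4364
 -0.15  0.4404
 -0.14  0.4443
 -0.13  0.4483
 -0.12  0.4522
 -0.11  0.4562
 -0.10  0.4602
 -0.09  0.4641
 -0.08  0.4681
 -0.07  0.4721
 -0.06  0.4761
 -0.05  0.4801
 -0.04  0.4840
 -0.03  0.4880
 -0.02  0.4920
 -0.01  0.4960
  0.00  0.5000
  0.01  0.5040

0.4641

σ√T = 0.22 × 1.2247 = 0.2694
ln(S/K) + (r + σ²/2)T = ln(470/485) + (0.061 + 0.22²/2)·1.5 = -0.0314 + 0.1278 = 0.0964
d₁ = 0.0964 / 0.2694 = 0.3577 ≈ 0.36
d₂ = d₁ − σ√T = 0.3577 − 0.2694 = 0.0883 ≈ 0.09
Pr(exercise) under Q = N(−d₂) = N(-0.09) = 0.4641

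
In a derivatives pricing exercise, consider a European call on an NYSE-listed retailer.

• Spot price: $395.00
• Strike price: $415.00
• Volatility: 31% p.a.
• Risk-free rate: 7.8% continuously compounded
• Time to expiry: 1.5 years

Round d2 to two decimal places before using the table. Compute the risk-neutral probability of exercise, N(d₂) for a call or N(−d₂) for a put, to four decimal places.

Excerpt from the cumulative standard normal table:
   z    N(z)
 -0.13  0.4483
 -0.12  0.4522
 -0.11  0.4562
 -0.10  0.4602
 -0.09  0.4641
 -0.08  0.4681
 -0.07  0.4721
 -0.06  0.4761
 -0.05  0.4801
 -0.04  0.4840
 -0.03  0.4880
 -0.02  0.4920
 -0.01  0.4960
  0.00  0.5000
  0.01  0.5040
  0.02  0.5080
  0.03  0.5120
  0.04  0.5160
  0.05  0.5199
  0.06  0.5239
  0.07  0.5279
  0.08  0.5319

0.4960

T = 1.5;  σ√T = 0.3797
d₁ = [ln(395/415) + (0.078 + 0.31²/2)·1.5] / 0.3797 = [-0.0494 + 0.1891] / 0.3797 = 0.3679 ≈ 0.37
d₂ = d₁ − σ√T = 0.3679 − 0.3797 = -0.0118 ≈ -0.01
Risk-neutral Pr[S_T > K] = N(d₂) = N(-0.01) = 0.4960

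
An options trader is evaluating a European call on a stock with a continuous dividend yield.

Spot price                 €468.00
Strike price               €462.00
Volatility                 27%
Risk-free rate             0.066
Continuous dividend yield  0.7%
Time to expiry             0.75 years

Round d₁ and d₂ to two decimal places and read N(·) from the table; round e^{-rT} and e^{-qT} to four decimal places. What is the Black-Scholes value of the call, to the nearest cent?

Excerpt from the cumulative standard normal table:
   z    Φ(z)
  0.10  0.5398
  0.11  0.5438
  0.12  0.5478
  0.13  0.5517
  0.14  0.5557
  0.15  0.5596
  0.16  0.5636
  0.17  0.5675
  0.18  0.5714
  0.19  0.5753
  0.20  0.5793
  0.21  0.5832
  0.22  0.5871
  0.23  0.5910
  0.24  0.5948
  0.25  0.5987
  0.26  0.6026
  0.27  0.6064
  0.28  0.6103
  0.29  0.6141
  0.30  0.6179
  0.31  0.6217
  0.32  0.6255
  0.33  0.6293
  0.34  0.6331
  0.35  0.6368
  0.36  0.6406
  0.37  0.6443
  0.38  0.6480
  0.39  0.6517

T = 0.75;  σ√T = 0.2338
d₁ = [ln(468/462) + (0.066 − 0.007 + 0.27²/2)·0.75] / 0.2338 = [0.0129 + 0.0716] / 0.2338 = 0.3613 ≈ 0.36
d₂ = d₁ − σ√T = 0.3613 − 0.2338 = 0.1275 ≈ 0.13
e^(−qT) = e^(−0.007·0.75) = 0.9948;  e^(−rT) = e^(−0.066·0.75) = 0.9517
C = 468·0.9948·N(0.36) − 462·0.9517·N(0.13) = 468·0.9948·0.6406 − 462·0.9517·0.5517 = 298.2418 − 242.5744 = 55.6674

€55.67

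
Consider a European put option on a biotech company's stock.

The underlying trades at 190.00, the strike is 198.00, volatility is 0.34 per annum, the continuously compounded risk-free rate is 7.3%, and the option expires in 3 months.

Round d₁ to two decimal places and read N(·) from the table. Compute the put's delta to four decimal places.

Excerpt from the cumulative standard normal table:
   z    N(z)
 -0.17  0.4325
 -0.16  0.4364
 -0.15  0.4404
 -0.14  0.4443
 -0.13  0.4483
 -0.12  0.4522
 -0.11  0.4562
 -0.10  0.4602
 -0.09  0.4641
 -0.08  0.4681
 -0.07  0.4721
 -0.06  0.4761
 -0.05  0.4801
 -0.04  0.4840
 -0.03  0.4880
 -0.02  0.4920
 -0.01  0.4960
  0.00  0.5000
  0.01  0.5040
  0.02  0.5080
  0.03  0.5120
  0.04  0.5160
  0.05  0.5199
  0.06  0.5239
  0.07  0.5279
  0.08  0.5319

-0.5199

T = 0.25;  σ√T = 0.1700
d₁ = [ln(190/198) + (0.073 + 0.34²/2)·0.25] / 0.1700 = [-0.0412 + 0.0327] / 0.1700 = -0.0503 ⇒ -0.05
N(d₁) = N(-0.05) = 0.4801
Δ_put = N(d₁) − 1 = 0.4801 − 1 = -0.5199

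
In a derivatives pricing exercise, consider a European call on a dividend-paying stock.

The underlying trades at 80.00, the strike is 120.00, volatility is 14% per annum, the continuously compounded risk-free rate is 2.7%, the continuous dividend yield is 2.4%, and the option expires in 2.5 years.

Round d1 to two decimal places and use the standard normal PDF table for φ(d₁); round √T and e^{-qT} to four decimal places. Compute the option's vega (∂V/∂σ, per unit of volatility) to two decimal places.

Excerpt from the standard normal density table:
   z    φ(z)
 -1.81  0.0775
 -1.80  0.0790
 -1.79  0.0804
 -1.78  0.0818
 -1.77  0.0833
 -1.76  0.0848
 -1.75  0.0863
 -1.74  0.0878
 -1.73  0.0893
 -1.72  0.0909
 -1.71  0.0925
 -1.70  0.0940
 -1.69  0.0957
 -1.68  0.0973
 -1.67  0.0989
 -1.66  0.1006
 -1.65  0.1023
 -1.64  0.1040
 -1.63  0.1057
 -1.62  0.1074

σ√T = 0.14·√2.5 = 0.2214
d₁ = [ln(80/120) + (0.027 − 0.024 + 0.14²/2)·2.5] / 0.2214 = [-0.4055 + 0.0320] / 0.2214 = -1.6871 → -1.69
√T = √2.5 = 1.5811
φ(d₁) = φ(-1.69) = 0.0957
exp(−qT) = exp(−0.024·2.5) = 0.9418
vega = S·exp(−qT)·φ(d₁)·√T = 80·0.9418·0.0957·1.5811 = 11.4004

11.40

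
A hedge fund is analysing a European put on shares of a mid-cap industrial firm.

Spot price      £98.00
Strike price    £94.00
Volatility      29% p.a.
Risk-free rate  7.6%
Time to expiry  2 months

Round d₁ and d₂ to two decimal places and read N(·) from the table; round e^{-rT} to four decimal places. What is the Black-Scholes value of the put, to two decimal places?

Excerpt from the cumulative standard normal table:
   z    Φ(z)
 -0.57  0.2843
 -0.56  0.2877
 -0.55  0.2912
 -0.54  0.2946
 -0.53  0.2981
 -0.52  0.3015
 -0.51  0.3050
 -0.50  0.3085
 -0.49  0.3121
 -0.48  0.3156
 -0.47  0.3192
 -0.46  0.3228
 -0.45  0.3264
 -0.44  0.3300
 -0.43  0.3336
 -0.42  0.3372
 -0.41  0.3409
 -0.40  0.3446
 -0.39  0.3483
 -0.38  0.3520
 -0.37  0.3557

£2.44

σ√T = 0.29 × 0.4082 = 0.1184
ln(S/K) + (r + σ²/2)T = ln(98/94) + (0.076 + 0.29²/2)·0.1667 = 0.0417 + 0.0197 = 0.0613
d₁ = 0.0613 / 0.1184 = 0.5182 ≈ 0.52
d₂ = d₁ − σ√T = 0.5182 − 0.1184 = 0.3998 ≈ 0.40
e^(−rT) = e^(−0.076·0.1667) = 0.9874
N(−d₂) = N(-0.40) = 0.3446;  N(−d₁) = N(-0.52) = 0.3015
P = 94·0.9874·0.3446 − 98·0.3015 = 31.9843 − 29.5470 = 2.4373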